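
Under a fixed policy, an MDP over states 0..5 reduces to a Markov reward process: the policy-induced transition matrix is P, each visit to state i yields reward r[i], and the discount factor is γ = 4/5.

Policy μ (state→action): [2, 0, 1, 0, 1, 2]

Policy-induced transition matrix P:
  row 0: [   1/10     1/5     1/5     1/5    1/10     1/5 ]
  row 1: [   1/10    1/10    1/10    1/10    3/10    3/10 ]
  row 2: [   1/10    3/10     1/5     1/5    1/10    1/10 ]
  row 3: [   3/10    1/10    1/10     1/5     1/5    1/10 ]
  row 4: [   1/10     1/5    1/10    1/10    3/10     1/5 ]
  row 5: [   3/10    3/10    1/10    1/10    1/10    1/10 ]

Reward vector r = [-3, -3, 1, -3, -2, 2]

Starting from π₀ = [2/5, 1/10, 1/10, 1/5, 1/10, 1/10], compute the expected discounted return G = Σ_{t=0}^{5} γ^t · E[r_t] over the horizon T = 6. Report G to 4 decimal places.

t=0: π = [0.4000, 0.1000, 0.1000, 0.2000, 0.1000, 0.1000], E[r] = -2.0000, γ^t·E[r] = -2.000000, running G = -2.000000
t=1: π = [0.1600, 0.1900, 0.1500, 0.1700, 0.1600, 0.1700], E[r] = -1.3900, γ^t·E[r] = -1.112000, running G = -3.112000
t=2: π = [0.1680, 0.1960, 0.1310, 0.1480, 0.1870, 0.1700], E[r] = -1.4390, γ^t·E[r] = -0.920960, running G = -4.032960
t=3: π = [0.1636, 0.1957, 0.1299, 0.1447, 0.1914, 0.1747], E[r] = -1.4155, γ^t·E[r] = -0.724736, running G = -4.757696
t=4: π = [0.1639, 0.1964, 0.1294, 0.1438, 0.1919, 0.1746], E[r] = -1.4175, γ^t·E[r] = -0.580612, running G = -5.338308
t=5: π = [0.1637, 0.1964, 0.1293, 0.1437, 0.1920, 0.1749], E[r] = -1.4164, γ^t·E[r] = -0.464113, running G = -5.802421

G = -5.8024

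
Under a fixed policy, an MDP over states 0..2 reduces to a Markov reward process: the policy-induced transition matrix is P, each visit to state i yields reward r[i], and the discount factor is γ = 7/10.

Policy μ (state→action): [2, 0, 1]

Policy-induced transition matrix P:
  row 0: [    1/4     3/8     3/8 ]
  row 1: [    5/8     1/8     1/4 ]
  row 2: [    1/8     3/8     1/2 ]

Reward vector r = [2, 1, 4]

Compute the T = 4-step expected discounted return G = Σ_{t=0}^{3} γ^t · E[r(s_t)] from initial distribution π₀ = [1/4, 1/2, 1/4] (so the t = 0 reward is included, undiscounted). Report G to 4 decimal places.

t=0: π = [0.2500, 0.5000, 0.2500], E[r] = 2.0000, γ^t·E[r] = 2.000000, running G = 2.000000
t=1: π = [0.4063, 0.2500, 0.3438], E[r] = 2.4375, γ^t·E[r] = 1.706250, running G = 3.706250
t=2: π = [0.3008, 0.3125, 0.3867], E[r] = 2.4609, γ^t·E[r] = 1.205859, running G = 4.912109
t=3: π = [0.3188, 0.2969, 0.3843], E[r] = 2.4717, γ^t·E[r] = 0.847786, running G = 5.759896

G = 5.7599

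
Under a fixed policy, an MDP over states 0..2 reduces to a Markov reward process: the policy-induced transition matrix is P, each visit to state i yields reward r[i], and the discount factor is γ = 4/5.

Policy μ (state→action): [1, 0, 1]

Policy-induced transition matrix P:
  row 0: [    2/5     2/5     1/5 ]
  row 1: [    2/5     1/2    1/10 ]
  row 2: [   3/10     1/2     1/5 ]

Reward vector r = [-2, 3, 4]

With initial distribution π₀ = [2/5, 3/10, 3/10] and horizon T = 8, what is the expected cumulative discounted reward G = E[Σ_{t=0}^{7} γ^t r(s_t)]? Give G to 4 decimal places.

G = 5.2672

t=0: π = [0.4000, 0.3000, 0.3000], E[r] = 1.3000, γ^t·E[r] = 1.300000, running G = 1.300000
t=1: π = [0.3700, 0.4600, 0.1700], E[r] = 1.3200, γ^t·E[r] = 1.056000, running G = 2.356000
t=2: π = [0.3830, 0.4630, 0.1540], E[r] = 1.2390, γ^t·E[r] = 0.792960, running G = 3.148960
t=3: π = [0.3846, 0.4617, 0.1537], E[r] = 1.2307, γ^t·E[r] = 0.630118, running G = 3.779078
t=4: π = [0.3846, 0.4615, 0.1538], E[r] = 1.2307, γ^t·E[r] = 0.504087, running G = 4.283165
t=5: π = [0.3846, 0.4615, 0.1538], E[r] = 1.2308, γ^t·E[r] = 0.403296, running G = 4.686461
t=6: π = [0.3846, 0.4615, 0.1538], E[r] = 1.2308, γ^t·E[r] = 0.322639, running G = 5.009099
t=7: π = [0.3846, 0.4615, 0.1538], E[r] = 1.2308, γ^t·E[r] = 0.258111, running G = 5.267211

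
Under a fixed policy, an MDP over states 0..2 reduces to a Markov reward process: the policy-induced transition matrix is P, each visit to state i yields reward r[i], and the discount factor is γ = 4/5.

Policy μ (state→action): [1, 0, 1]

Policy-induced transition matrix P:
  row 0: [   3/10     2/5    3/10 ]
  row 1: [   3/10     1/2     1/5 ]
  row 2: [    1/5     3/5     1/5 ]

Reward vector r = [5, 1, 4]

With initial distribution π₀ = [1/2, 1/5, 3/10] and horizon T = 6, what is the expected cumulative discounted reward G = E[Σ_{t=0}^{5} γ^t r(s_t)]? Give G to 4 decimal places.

G = 11.4318

t=0: π = [0.5000, 0.2000, 0.3000], E[r] = 3.9000, γ^t·E[r] = 3.900000, running G = 3.900000
t=1: π = [0.2700, 0.4800, 0.2500], E[r] = 2.8300, γ^t·E[r] = 2.264000, running G = 6.164000
t=2: π = [0.2750, 0.4980, 0.2270], E[r] = 2.7810, γ^t·E[r] = 1.779840, running G = 7.943840
t=3: π = [0.2773, 0.4952, 0.2275], E[r] = 2.7917, γ^t·E[r] = 1.429350, running G = 9.373190
t=4: π = [0.2773, 0.4950, 0.2277], E[r] = 2.7922, γ^t·E[r] = 1.143681, running G = 10.516871
t=5: π = [0.2772, 0.4950, 0.2277], E[r] = 2.7921, γ^t·E[r] = 0.914910, running G = 11.431781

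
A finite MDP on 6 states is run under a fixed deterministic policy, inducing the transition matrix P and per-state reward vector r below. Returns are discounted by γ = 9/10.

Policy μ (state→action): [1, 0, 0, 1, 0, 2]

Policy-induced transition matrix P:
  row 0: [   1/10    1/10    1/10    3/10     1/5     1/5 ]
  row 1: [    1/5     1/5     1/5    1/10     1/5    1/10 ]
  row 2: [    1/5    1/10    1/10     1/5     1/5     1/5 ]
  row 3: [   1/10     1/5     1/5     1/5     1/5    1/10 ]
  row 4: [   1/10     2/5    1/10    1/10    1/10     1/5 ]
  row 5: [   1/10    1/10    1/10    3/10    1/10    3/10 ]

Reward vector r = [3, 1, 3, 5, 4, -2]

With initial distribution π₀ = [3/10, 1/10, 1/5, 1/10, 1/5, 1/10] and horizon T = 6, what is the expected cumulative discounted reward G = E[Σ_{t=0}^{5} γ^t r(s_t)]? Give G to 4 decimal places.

G = 11.1089

t=0: π = [0.3000, 0.1000, 0.2000, 0.1000, 0.2000, 0.1000], E[r] = 2.7000, γ^t·E[r] = 2.700000, running G = 2.700000
t=1: π = [0.1300, 0.1800, 0.1200, 0.2100, 0.1700, 0.1900], E[r] = 2.2800, γ^t·E[r] = 2.052000, running G = 4.752000
t=2: π = [0.1300, 0.1900, 0.1390, 0.1970, 0.1640, 0.1800], E[r] = 2.2780, γ^t·E[r] = 1.845180, running G = 6.597180
t=3: π = [0.1329, 0.1879, 0.1387, 0.1956, 0.1656, 0.1793], E[r] = 2.2845, γ^t·E[r] = 1.665401, running G = 8.262581
t=4: π = [0.1327, 0.1880, 0.1384, 0.1959, 0.1655, 0.1796], E[r] = 2.2833, γ^t·E[r] = 1.498067, running G = 9.760647
t=5: π = [0.1326, 0.1880, 0.1384, 0.1959, 0.1655, 0.1796], E[r] = 2.2833, γ^t·E[r] = 1.348269, running G = 11.108916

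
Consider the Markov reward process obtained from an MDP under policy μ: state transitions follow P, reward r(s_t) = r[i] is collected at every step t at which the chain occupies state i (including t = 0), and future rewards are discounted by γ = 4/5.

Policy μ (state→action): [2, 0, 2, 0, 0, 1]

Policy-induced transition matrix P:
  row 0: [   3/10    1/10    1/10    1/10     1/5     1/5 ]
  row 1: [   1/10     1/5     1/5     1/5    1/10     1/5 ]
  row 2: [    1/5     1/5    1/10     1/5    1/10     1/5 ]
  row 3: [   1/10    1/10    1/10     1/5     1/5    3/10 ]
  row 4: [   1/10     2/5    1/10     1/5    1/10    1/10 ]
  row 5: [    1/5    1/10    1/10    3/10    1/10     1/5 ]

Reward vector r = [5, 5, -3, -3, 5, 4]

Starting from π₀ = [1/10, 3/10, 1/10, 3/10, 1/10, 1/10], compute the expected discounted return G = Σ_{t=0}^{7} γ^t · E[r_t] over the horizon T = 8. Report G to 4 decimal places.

G = 8.6426

t=0: π = [0.1000, 0.3000, 0.1000, 0.3000, 0.1000, 0.1000], E[r] = 1.7000, γ^t·E[r] = 1.700000, running G = 1.700000
t=1: π = [0.1400, 0.1700, 0.1300, 0.2000, 0.1400, 0.2200], E[r] = 2.1400, γ^t·E[r] = 1.712000, running G = 3.412000
t=2: π = [0.1630, 0.1720, 0.1170, 0.2080, 0.1340, 0.2060], E[r] = 2.1940, γ^t·E[r] = 1.404160, running G = 4.816160
t=3: π = [0.1649, 0.1691, 0.1172, 0.2043, 0.1371, 0.2074], E[r] = 2.2206, γ^t·E[r] = 1.136947, running G = 5.953107
t=4: π = [0.1654, 0.1698, 0.1169, 0.2043, 0.1369, 0.2067], E[r] = 2.2240, γ^t·E[r] = 0.910950, running G = 6.864058
t=5: π = [0.1655, 0.1697, 0.1170, 0.2041, 0.1370, 0.2067], E[r] = 2.2244, γ^t·E[r] = 0.728903, running G = 7.592960
t=6: π = [0.1655, 0.1698, 0.1170, 0.2041, 0.1370, 0.2067], E[r] = 2.2245, γ^t·E[r] = 0.583130, running G = 8.176090
t=7: π = [0.1655, 0.1698, 0.1170, 0.2041, 0.1370, 0.2067], E[r] = 2.2245, γ^t·E[r] = 0.466505, running G = 8.642595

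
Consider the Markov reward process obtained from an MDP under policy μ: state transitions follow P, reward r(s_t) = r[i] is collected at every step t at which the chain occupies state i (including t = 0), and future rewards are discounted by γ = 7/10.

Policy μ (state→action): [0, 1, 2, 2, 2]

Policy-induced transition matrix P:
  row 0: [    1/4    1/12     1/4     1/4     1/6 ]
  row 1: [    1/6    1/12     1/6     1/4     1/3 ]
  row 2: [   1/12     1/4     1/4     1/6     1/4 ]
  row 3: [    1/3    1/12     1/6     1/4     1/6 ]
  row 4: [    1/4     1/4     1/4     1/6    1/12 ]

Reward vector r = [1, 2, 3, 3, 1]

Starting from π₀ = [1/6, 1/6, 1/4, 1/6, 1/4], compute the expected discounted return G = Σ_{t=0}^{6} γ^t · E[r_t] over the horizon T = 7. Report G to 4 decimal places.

t=0: π = [0.1667, 0.1667, 0.2500, 0.1667, 0.2500], E[r] = 2.0000, γ^t·E[r] = 2.000000, running G = 2.000000
t=1: π = [0.2083, 0.1667, 0.2222, 0.2083, 0.1944], E[r] = 2.0278, γ^t·E[r] = 1.419444, running G = 3.419444
t=2: π = [0.2164, 0.1528, 0.2188, 0.2153, 0.1968], E[r] = 2.0208, γ^t·E[r] = 0.990208, running G = 4.409653
t=3: π = [0.2188, 0.1526, 0.2193, 0.2154, 0.1940], E[r] = 2.0220, γ^t·E[r] = 0.693543, running G = 5.103196
t=4: π = [0.2187, 0.1522, 0.2193, 0.2156, 0.1942], E[r] = 2.0220, γ^t·E[r] = 0.485484, running G = 5.588679
t=5: π = [0.2187, 0.1523, 0.2194, 0.2155, 0.1941], E[r] = 2.0220, γ^t·E[r] = 0.339844, running G = 5.928523
t=6: π = [0.2187, 0.1522, 0.2194, 0.2155, 0.1941], E[r] = 2.0220, γ^t·E[r] = 0.237890, running G = 6.166414

G = 6.1664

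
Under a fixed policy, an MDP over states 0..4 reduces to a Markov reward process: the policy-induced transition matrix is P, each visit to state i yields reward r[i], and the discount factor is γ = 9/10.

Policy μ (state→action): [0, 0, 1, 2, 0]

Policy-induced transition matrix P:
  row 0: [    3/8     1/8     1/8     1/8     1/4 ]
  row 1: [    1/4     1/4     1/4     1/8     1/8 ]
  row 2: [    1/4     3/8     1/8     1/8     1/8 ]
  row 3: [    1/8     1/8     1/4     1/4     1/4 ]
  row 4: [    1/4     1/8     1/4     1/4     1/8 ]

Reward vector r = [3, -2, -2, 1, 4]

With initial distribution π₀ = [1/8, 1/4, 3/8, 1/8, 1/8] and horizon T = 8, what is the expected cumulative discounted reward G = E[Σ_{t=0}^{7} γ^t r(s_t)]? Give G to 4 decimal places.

G = 3.6764

t=0: π = [0.1250, 0.2500, 0.3750, 0.1250, 0.1250], E[r] = -0.2500, γ^t·E[r] = -0.250000, running G = -0.250000
t=1: π = [0.2500, 0.2500, 0.1875, 0.1563, 0.1563], E[r] = 0.6563, γ^t·E[r] = 0.590625, running G = 0.340625
t=2: π = [0.2617, 0.2031, 0.1953, 0.1641, 0.1758], E[r] = 0.8555, γ^t·E[r] = 0.692930, running G = 1.033555
t=3: π = [0.2622, 0.1992, 0.1929, 0.1675, 0.1782], E[r] = 0.8828, γ^t·E[r] = 0.643570, running G = 1.677125
t=4: π = [0.2618, 0.1981, 0.1931, 0.1682, 0.1787], E[r] = 0.8861, γ^t·E[r] = 0.581376, running G = 2.258501
t=5: π = [0.2617, 0.1980, 0.1931, 0.1684, 0.1788], E[r] = 0.8862, γ^t·E[r] = 0.523265, running G = 2.781766
t=6: π = [0.2617, 0.1980, 0.1931, 0.1684, 0.1788], E[r] = 0.8861, γ^t·E[r] = 0.470888, running G = 3.252654
t=7: π = [0.2617, 0.1980, 0.1931, 0.1684, 0.1788], E[r] = 0.8860, γ^t·E[r] = 0.423782, running G = 3.676435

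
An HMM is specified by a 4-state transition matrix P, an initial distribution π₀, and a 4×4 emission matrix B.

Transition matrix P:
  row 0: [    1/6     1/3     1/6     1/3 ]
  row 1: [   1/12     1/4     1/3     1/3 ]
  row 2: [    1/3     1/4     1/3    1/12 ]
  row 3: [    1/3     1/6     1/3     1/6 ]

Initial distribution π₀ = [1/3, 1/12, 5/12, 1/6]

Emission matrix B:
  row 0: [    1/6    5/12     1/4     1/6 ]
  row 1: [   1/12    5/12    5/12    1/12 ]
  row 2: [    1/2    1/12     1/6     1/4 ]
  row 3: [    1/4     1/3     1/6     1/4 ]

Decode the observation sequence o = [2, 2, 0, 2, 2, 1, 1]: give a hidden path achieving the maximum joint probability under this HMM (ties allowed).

path = [0, 1, 2, 0, 1, 3, 0]

t=0: δ = [8.333e-02, 3.472e-02, 6.944e-02, 2.778e-02]  (obs o_0=2)
t=1: δ = [5.787e-03, 1.157e-02, 3.858e-03, 4.630e-03]  ψ = [2, 0, 2, 0]  (obs o_1=2)
t=2: δ = [2.572e-04, 2.411e-04, 1.929e-03, 9.645e-04]  ψ = [3, 1, 1, 1]  (obs o_2=0)
t=3: δ = [1.608e-04, 2.009e-04, 1.072e-04, 2.679e-05]  ψ = [2, 2, 2, 2]  (obs o_3=2)
t=4: δ = [8.931e-06, 2.233e-05, 1.116e-05, 1.116e-05]  ψ = [2, 0, 1, 1]  (obs o_4=2)
t=5: δ = [1.550e-06, 2.326e-06, 6.202e-07, 2.481e-06]  ψ = [2, 1, 1, 1]  (obs o_5=1)
t=6: δ = [3.445e-07, 2.423e-07, 6.891e-08, 2.584e-07]  ψ = [3, 1, 3, 1]  (obs o_6=1)
backtrack: best end state = 0; path = [0, 1, 2, 0, 1, 3, 0]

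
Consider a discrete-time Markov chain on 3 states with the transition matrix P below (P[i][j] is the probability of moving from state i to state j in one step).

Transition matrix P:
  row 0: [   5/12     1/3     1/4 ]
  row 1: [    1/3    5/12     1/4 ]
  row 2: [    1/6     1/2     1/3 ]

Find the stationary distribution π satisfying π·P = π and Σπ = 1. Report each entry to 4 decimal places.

Balance equations π_j = Σ_i π_i·P[i][j]:
  π_0 = 5/12·π_0 + 1/3·π_1 + 1/6·π_2
  π_1 = 1/3·π_0 + 5/12·π_1 + 1/2·π_2
  normalize: π_0 + π_1 + π_2 = 1
Solving the linear system gives exactly π = [38/121, 50/121, 3/11].

π = [0.3140, 0.4132, 0.2727]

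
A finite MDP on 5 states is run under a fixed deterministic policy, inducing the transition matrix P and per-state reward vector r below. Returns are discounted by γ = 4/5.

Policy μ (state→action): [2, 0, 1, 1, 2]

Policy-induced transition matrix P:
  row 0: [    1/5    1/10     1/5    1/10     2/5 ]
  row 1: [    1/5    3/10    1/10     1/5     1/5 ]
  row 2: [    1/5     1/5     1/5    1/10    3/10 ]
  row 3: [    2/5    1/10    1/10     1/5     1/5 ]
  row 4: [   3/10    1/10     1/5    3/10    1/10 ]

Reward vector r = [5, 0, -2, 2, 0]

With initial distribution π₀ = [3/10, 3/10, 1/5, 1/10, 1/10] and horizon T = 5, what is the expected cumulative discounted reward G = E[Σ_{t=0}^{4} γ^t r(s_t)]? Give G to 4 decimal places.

G = 4.3066

t=0: π = [0.3000, 0.3000, 0.2000, 0.1000, 0.1000], E[r] = 1.3000, γ^t·E[r] = 1.300000, running G = 1.300000
t=1: π = [0.2300, 0.1800, 0.1600, 0.1600, 0.2700], E[r] = 1.1500, γ^t·E[r] = 0.920000, running G = 2.220000
t=2: π = [0.2590, 0.1520, 0.1660, 0.1880, 0.2350], E[r] = 1.3390, γ^t·E[r] = 0.856960, running G = 3.076960
t=3: π = [0.2611, 0.1470, 0.1660, 0.1810, 0.2449], E[r] = 1.3355, γ^t·E[r] = 0.683776, running G = 3.760736
t=4: π = [0.2607, 0.1460, 0.1672, 0.1818, 0.2443], E[r] = 1.3326, γ^t·E[r] = 0.545837, running G = 4.306573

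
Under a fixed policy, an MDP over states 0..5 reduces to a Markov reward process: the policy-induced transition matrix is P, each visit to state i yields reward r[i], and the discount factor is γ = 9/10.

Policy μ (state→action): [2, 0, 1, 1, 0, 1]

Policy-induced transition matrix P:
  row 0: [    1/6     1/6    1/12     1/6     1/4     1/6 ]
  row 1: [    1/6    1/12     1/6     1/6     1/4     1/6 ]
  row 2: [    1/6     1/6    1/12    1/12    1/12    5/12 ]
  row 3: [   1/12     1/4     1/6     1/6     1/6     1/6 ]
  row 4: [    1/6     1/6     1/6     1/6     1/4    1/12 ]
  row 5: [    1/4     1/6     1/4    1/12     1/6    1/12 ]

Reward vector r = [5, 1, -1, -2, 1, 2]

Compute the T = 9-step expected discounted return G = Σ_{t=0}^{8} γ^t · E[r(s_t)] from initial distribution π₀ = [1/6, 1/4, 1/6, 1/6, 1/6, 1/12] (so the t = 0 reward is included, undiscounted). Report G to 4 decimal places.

G = 6.6595

t=0: π = [0.1667, 0.2500, 0.1667, 0.1667, 0.1667, 0.0833], E[r] = 0.9167, γ^t·E[r] = 0.916667, running G = 0.916667
t=1: π = [0.1597, 0.1597, 0.1458, 0.1458, 0.2014, 0.1875], E[r] = 1.0972, γ^t·E[r] = 0.987500, running G = 1.904167
t=2: π = [0.1701, 0.1655, 0.1568, 0.1389, 0.1979, 0.1707], E[r] = 1.1209, γ^t·E[r] = 0.907969, running G = 2.812135
t=3: π = [0.1693, 0.1644, 0.1536, 0.1394, 0.1981, 0.1752], E[r] = 1.1270, γ^t·E[r] = 0.821602, running G = 3.633737
t=4: π = [0.1696, 0.1646, 0.1543, 0.1393, 0.1982, 0.1740], E[r] = 1.1261, γ^t·E[r] = 0.738817, running G = 4.372553
t=5: π = [0.1696, 0.1646, 0.1542, 0.1393, 0.1982, 0.1742], E[r] = 1.1262, γ^t·E[r] = 0.665027, running G = 5.037580
t=6: π = [0.1696, 0.1646, 0.1542, 0.1393, 0.1982, 0.1742], E[r] = 1.1262, γ^t·E[r] = 0.598491, running G = 5.636072
t=7: π = [0.1696, 0.1646, 0.1542, 0.1393, 0.1982, 0.1742], E[r] = 1.1262, γ^t·E[r] = 0.538648, running G = 6.174720
t=8: π = [0.1696, 0.1646, 0.1542, 0.1393, 0.1982, 0.1742], E[r] = 1.1262, γ^t·E[r] = 0.484782, running G = 6.659502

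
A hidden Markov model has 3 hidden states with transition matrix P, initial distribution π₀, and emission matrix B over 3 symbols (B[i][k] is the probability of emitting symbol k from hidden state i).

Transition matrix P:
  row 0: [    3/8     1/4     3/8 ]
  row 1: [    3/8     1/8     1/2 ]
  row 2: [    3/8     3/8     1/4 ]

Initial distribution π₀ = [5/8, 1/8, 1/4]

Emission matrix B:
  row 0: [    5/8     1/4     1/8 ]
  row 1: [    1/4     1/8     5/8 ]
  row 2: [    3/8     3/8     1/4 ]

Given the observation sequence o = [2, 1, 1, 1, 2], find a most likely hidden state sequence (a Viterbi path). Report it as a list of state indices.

t=0: δ = [7.812e-02, 7.812e-02, 6.250e-02]  (obs o_0=2)
t=1: δ = [7.324e-03, 2.930e-03, 1.465e-02]  ψ = [0, 2, 1]  (obs o_1=1)
t=2: δ = [1.373e-03, 6.866e-04, 1.373e-03]  ψ = [2, 2, 2]  (obs o_2=1)
t=3: δ = [1.287e-04, 6.437e-05, 1.931e-04]  ψ = [0, 2, 0]  (obs o_3=1)
t=4: δ = [9.052e-06, 4.526e-05, 1.207e-05]  ψ = [2, 2, 0]  (obs o_4=2)
backtrack: best end state = 1; path = [1, 2, 0, 2, 1]

path = [1, 2, 0, 2, 1]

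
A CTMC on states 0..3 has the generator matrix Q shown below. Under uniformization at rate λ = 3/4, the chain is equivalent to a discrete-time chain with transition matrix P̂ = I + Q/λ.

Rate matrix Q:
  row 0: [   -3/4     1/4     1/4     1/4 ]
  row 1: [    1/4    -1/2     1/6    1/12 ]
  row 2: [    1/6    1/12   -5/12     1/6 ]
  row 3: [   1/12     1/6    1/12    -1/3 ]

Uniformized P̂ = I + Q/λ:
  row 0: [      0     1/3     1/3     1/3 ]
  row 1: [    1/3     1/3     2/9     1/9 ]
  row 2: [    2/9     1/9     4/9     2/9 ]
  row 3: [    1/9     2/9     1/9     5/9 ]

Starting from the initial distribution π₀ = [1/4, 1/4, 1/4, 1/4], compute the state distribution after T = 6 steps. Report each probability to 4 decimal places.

t=0: π = [0.2500, 0.2500, 0.2500, 0.2500]
t=1: π = [0.1667, 0.2500, 0.2778, 0.3056]
t=2: π = [0.1790, 0.2377, 0.2685, 0.3148]
t=3: π = [0.1739, 0.2387, 0.2668, 0.3206]
t=4: π = [0.1745, 0.2384, 0.2652, 0.3219]
t=5: π = [0.1742, 0.2386, 0.2648, 0.3224]
t=6: π = [0.1742, 0.2387, 0.2646, 0.3225]

π = [0.1742, 0.2387, 0.2646, 0.3225]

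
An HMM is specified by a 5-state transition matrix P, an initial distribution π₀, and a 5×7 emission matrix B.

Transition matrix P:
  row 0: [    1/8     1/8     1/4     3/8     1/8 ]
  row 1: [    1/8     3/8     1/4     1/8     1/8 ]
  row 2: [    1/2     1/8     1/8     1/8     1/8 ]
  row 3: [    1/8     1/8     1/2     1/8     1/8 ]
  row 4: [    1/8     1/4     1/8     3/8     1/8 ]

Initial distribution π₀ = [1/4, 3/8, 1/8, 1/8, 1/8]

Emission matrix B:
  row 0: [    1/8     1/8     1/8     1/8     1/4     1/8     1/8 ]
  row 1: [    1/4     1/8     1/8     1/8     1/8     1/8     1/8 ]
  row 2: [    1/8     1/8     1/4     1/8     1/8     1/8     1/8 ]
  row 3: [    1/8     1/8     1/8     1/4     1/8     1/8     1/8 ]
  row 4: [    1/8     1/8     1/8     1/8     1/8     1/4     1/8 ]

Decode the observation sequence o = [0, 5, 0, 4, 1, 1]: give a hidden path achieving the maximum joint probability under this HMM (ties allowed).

t=0: δ = [3.125e-02, 9.375e-02, 1.562e-02, 1.562e-02, 1.562e-02]  (obs o_0=0)
t=1: δ = [1.465e-03, 4.395e-03, 2.930e-03, 1.465e-03, 2.930e-03]  ψ = [1, 1, 1, 0, 1]  (obs o_1=5)
t=2: δ = [1.831e-04, 4.120e-04, 1.373e-04, 1.373e-04, 6.866e-05]  ψ = [2, 1, 1, 4, 1]  (obs o_2=0)
t=3: δ = [1.717e-05, 1.931e-05, 1.287e-05, 8.583e-06, 6.437e-06]  ψ = [2, 1, 1, 0, 1]  (obs o_3=4)
t=4: δ = [8.047e-07, 9.052e-07, 6.035e-07, 8.047e-07, 3.017e-07]  ψ = [2, 1, 1, 0, 1]  (obs o_4=1)
t=5: δ = [3.772e-08, 4.243e-08, 5.029e-08, 3.772e-08, 1.414e-08]  ψ = [2, 1, 3, 0, 1]  (obs o_5=1)
backtrack: best end state = 2; path = [1, 1, 2, 0, 3, 2]

path = [1, 1, 2, 0, 3, 2]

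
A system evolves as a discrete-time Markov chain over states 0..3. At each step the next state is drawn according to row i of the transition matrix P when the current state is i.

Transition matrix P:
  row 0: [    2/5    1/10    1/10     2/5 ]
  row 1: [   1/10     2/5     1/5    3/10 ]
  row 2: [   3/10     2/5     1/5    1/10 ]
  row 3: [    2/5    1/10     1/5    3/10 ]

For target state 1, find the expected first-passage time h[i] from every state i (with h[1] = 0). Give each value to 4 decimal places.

First-step conditioning: h[1] = 0; for i ≠ 1, h[i] = 1 + Σ_k P[i][k]·h[k].
  h[0] = 1 + 2/5·h[0] + 1/10·h[2] + 2/5·h[3]
  h[2] = 1 + 3/10·h[0] + 1/5·h[2] + 1/10·h[3]
  h[3] = 1 + 2/5·h[0] + 1/5·h[2] + 3/10·h[3]
Solving the 3×3 linear system over states ≠ 1 gives exactly h = [340/49, 0, 230/49, 330/49] (h[1] = 0 is the target).

h = [6.9388, 0.0000, 4.6939, 6.7347]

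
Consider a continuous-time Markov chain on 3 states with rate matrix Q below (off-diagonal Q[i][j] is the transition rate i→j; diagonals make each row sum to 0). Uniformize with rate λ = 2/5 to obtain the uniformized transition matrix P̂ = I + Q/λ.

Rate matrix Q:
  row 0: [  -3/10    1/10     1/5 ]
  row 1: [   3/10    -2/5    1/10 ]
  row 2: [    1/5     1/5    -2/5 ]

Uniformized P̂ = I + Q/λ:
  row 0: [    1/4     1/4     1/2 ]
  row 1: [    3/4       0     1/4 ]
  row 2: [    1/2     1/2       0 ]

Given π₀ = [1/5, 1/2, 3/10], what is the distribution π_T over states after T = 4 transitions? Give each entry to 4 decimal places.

π = [0.4520, 0.2492, 0.2988]

t=0: π = [0.2000, 0.5000, 0.3000]
t=1: π = [0.5750, 0.2000, 0.2250]
t=2: π = [0.4063, 0.2563, 0.3375]
t=3: π = [0.4625, 0.2703, 0.2672]
t=4: π = [0.4520, 0.2492, 0.2988]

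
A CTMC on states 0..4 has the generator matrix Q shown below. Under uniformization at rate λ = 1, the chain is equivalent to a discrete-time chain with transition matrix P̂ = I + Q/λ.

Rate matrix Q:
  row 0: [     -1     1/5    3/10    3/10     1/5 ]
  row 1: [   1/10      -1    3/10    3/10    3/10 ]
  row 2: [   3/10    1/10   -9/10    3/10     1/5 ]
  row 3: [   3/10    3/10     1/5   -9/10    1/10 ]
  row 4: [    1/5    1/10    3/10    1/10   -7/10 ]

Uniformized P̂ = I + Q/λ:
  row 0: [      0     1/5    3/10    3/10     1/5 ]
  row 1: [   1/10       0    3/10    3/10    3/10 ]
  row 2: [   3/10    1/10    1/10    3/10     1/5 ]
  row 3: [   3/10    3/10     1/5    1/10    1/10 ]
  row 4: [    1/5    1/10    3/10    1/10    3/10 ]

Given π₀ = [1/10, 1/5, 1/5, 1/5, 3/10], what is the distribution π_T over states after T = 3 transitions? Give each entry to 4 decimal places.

t=0: π = [0.1000, 0.2000, 0.2000, 0.2000, 0.3000]
t=1: π = [0.2000, 0.1300, 0.2400, 0.2000, 0.2300]
t=2: π = [0.1910, 0.1470, 0.2320, 0.2140, 0.2160]
t=3: π = [0.1917, 0.1472, 0.2322, 0.2140, 0.2149]

π = [0.1917, 0.1472, 0.2322, 0.2140, 0.2149]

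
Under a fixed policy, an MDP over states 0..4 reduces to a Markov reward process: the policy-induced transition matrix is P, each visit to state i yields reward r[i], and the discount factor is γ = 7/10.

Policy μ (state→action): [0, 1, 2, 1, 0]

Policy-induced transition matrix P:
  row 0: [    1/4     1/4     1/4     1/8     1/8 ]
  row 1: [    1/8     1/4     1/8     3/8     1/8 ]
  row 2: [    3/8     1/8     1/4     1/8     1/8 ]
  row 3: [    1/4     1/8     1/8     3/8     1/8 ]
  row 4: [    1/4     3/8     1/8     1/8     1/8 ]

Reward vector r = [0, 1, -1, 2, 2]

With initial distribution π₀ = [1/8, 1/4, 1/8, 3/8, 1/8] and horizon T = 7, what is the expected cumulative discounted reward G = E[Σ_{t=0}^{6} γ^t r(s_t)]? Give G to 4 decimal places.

t=0: π = [0.1250, 0.2500, 0.1250, 0.3750, 0.1250], E[r] = 1.1250, γ^t·E[r] = 1.125000, running G = 1.125000
t=1: π = [0.2344, 0.2031, 0.1563, 0.2813, 0.1250], E[r] = 0.8594, γ^t·E[r] = 0.601563, running G = 1.726563
t=2: π = [0.2441, 0.2109, 0.1738, 0.2461, 0.1250], E[r] = 0.7793, γ^t·E[r] = 0.381855, running G = 2.108418
t=3: π = [0.2454, 0.2131, 0.1772, 0.2393, 0.1250], E[r] = 0.7644, γ^t·E[r] = 0.262191, running G = 2.370609
t=4: π = [0.2455, 0.2136, 0.1778, 0.2381, 0.1250], E[r] = 0.7619, γ^t·E[r] = 0.182940, running G = 2.553549
t=5: π = [0.2455, 0.2136, 0.1779, 0.2379, 0.1250], E[r] = 0.7615, γ^t·E[r] = 0.127993, running G = 2.681542
t=6: π = [0.2455, 0.2136, 0.1779, 0.2379, 0.1250], E[r] = 0.7615, γ^t·E[r] = 0.089588, running G = 2.771130

G = 2.7711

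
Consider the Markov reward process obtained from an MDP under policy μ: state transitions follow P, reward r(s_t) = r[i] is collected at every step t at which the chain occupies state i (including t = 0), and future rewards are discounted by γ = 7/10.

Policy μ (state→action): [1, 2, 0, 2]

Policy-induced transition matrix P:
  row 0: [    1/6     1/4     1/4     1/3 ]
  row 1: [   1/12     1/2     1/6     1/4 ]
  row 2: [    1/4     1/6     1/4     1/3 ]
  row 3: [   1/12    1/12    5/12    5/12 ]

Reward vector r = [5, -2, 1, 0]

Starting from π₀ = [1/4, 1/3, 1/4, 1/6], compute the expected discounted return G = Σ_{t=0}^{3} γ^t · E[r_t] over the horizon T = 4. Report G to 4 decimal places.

t=0: π = [0.2500, 0.3333, 0.2500, 0.1667], E[r] = 0.8333, γ^t·E[r] = 0.833333, running G = 0.833333
t=1: π = [0.1458, 0.2847, 0.2500, 0.3194], E[r] = 0.4097, γ^t·E[r] = 0.286806, running G = 1.120139
t=2: π = [0.1372, 0.2471, 0.2795, 0.3362], E[r] = 0.4711, γ^t·E[r] = 0.230822, running G = 1.350961
t=3: π = [0.1413, 0.2324, 0.2854, 0.3408], E[r] = 0.5273, γ^t·E[r] = 0.180862, running G = 1.531823

G = 1.5318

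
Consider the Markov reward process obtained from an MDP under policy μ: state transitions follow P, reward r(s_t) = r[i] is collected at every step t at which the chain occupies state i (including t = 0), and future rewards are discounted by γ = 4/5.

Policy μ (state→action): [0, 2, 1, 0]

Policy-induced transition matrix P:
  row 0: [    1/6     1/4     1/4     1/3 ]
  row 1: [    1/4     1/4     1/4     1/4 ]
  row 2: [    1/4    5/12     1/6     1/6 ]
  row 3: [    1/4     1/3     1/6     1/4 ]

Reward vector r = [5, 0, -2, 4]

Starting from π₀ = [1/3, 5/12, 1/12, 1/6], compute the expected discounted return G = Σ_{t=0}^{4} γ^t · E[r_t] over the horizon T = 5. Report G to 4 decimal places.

t=0: π = [0.3333, 0.4167, 0.0833, 0.1667], E[r] = 2.1667, γ^t·E[r] = 2.166667, running G = 2.166667
t=1: π = [0.2222, 0.2778, 0.2292, 0.2708], E[r] = 1.7361, γ^t·E[r] = 1.388889, running G = 3.555556
t=2: π = [0.2315, 0.3108, 0.2083, 0.2494], E[r] = 1.7384, γ^t·E[r] = 1.112593, running G = 4.668148
t=3: π = [0.2307, 0.3055, 0.2119, 0.2519], E[r] = 1.7376, γ^t·E[r] = 0.889630, running G = 5.557778
t=4: π = [0.2308, 0.3063, 0.2114, 0.2516], E[r] = 1.7375, γ^t·E[r] = 0.711661, running G = 6.269439

G = 6.2694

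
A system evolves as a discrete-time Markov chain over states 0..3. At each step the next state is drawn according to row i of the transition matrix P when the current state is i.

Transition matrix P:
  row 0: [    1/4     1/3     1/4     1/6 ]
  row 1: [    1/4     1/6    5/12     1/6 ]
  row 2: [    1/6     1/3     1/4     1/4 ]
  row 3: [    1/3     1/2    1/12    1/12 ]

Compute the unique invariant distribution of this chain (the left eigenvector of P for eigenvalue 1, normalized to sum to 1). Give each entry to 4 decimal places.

π = [0.2418, 0.3107, 0.2726, 0.1748]

Balance equations π_j = Σ_i π_i·P[i][j]:
  π_0 = 1/4·π_0 + 1/4·π_1 + 1/6·π_2 + 1/3·π_3
  π_1 = 1/3·π_0 + 1/6·π_1 + 1/3·π_2 + 1/2·π_3
  π_2 = 1/4·π_0 + 5/12·π_1 + 1/4·π_2 + 1/12·π_3
  normalize: π_0 + π_1 + π_2 + π_3 = 1
Solving the linear system gives exactly π = [89/368, 343/1104, 301/1104, 193/1104].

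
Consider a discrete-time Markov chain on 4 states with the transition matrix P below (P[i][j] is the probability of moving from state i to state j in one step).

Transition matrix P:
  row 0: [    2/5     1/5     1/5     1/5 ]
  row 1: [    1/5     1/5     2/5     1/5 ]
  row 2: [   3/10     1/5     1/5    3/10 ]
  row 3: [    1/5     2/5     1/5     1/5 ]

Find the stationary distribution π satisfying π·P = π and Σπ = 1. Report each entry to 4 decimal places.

π = [0.2811, 0.2450, 0.2490, 0.2249]

Balance equations π_j = Σ_i π_i·P[i][j]:
  π_0 = 2/5·π_0 + 1/5·π_1 + 3/10·π_2 + 1/5·π_3
  π_1 = 1/5·π_0 + 1/5·π_1 + 1/5·π_2 + 2/5·π_3
  π_2 = 1/5·π_0 + 2/5·π_1 + 1/5·π_2 + 1/5·π_3
  normalize: π_0 + π_1 + π_2 + π_3 = 1
Solving the linear system gives exactly π = [70/249, 61/249, 62/249, 56/249].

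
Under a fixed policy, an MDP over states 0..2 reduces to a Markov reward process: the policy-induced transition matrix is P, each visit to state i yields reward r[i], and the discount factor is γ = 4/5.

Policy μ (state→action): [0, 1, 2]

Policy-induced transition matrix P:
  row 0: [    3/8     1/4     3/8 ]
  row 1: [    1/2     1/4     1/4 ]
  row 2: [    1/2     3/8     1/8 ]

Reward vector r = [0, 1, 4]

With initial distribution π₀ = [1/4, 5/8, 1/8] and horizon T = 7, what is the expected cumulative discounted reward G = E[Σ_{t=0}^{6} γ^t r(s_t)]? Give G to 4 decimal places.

G = 5.1436

t=0: π = [0.2500, 0.6250, 0.1250], E[r] = 1.1250, γ^t·E[r] = 1.125000, running G = 1.125000
t=1: π = [0.4688, 0.2656, 0.2656], E[r] = 1.3281, γ^t·E[r] = 1.062500, running G = 2.187500
t=2: π = [0.4414, 0.2832, 0.2754], E[r] = 1.3848, γ^t·E[r] = 0.886250, running G = 3.073750
t=3: π = [0.4448, 0.2844, 0.2708], E[r] = 1.3674, γ^t·E[r] = 0.700125, running G = 3.773875
t=4: π = [0.4444, 0.2838, 0.2718], E[r] = 1.3709, γ^t·E[r] = 0.561513, running G = 4.335388
t=5: π = [0.4445, 0.2840, 0.2716], E[r] = 1.3703, γ^t·E[r] = 0.449016, running G = 4.784404
t=6: π = [0.4444, 0.2839, 0.2716], E[r] = 1.3704, γ^t·E[r] = 0.359238, running G = 5.143641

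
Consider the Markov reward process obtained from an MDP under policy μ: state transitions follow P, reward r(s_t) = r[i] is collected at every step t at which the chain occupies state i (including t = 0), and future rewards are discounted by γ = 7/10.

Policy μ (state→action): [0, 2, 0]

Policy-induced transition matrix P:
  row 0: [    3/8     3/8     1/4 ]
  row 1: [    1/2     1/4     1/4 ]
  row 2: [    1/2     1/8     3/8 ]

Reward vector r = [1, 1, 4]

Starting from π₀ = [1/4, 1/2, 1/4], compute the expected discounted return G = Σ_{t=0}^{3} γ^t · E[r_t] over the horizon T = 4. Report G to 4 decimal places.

G = 4.5867

t=0: π = [0.2500, 0.5000, 0.2500], E[r] = 1.7500, γ^t·E[r] = 1.750000, running G = 1.750000
t=1: π = [0.4688, 0.2500, 0.2813], E[r] = 1.8438, γ^t·E[r] = 1.290625, running G = 3.040625
t=2: π = [0.4414, 0.2734, 0.2852], E[r] = 1.8555, γ^t·E[r] = 0.909180, running G = 3.949805
t=3: π = [0.4448, 0.2695, 0.2856], E[r] = 1.8569, γ^t·E[r] = 0.636928, running G = 4.586733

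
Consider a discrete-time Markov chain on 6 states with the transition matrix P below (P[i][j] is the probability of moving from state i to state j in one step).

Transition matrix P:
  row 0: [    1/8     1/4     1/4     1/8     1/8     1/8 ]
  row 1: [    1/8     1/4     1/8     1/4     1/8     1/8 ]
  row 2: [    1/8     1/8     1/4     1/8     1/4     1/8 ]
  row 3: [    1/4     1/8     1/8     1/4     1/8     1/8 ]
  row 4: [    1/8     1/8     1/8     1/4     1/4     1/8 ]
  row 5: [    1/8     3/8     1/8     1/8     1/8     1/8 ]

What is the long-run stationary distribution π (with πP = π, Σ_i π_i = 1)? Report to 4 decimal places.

Balance equations π_j = Σ_i π_i·P[i][j]:
  π_0 = 1/8·π_0 + 1/8·π_1 + 1/8·π_2 + 1/4·π_3 + 1/8·π_4 + 1/8·π_5
  π_1 = 1/4·π_0 + 1/4·π_1 + 1/8·π_2 + 1/8·π_3 + 1/8·π_4 + 3/8·π_5
  π_2 = 1/4·π_0 + 1/8·π_1 + 1/4·π_2 + 1/8·π_3 + 1/8·π_4 + 1/8·π_5
  π_3 = 1/8·π_0 + 1/4·π_1 + 1/8·π_2 + 1/4·π_3 + 1/4·π_4 + 1/8·π_5
  π_4 = 1/8·π_0 + 1/8·π_1 + 1/4·π_2 + 1/8·π_3 + 1/4·π_4 + 1/8·π_5
  normalize: π_0 + π_1 + π_2 + π_3 + π_4 + π_5 = 1
Solving the linear system gives exactly π = [545/3648, 5105/25536, 599/3648, 89/456, 4247/25536, 1/8].

π = [0.1494, 0.1999, 0.1642, 0.1952, 0.1663, 0.1250]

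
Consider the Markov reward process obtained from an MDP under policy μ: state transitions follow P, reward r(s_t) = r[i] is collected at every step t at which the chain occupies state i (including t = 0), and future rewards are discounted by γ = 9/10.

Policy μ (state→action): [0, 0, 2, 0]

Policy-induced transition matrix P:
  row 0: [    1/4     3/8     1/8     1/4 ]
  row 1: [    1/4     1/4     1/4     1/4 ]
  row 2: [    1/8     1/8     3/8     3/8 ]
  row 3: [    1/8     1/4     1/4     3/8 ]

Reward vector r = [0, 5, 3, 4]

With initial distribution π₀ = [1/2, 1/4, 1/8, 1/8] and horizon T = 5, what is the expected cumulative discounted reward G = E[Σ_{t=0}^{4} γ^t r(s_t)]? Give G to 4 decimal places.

G = 12.1761

t=0: π = [0.5000, 0.2500, 0.1250, 0.1250], E[r] = 2.1250, γ^t·E[r] = 2.125000, running G = 2.125000
t=1: π = [0.2188, 0.2969, 0.2031, 0.2813], E[r] = 3.2188, γ^t·E[r] = 2.896875, running G = 5.021875
t=2: π = [0.1895, 0.2520, 0.2480, 0.3105], E[r] = 3.2461, γ^t·E[r] = 2.629336, running G = 7.651211
t=3: π = [0.1802, 0.2427, 0.2573, 0.3198], E[r] = 3.2646, γ^t·E[r] = 2.379929, running G = 10.031140
t=4: π = [0.1779, 0.2404, 0.2596, 0.3221], E[r] = 3.2693, γ^t·E[r] = 2.144979, running G = 12.176119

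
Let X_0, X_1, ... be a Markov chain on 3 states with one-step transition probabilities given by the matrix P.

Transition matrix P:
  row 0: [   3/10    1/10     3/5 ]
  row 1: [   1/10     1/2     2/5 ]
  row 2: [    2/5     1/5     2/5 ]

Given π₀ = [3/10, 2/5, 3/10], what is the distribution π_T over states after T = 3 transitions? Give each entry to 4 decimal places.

π = [0.2926, 0.2498, 0.4576]

t=0: π = [0.3000, 0.4000, 0.3000]
t=1: π = [0.2500, 0.2900, 0.4600]
t=2: π = [0.2880, 0.2620, 0.4500]
t=3: π = [0.2926, 0.2498, 0.4576]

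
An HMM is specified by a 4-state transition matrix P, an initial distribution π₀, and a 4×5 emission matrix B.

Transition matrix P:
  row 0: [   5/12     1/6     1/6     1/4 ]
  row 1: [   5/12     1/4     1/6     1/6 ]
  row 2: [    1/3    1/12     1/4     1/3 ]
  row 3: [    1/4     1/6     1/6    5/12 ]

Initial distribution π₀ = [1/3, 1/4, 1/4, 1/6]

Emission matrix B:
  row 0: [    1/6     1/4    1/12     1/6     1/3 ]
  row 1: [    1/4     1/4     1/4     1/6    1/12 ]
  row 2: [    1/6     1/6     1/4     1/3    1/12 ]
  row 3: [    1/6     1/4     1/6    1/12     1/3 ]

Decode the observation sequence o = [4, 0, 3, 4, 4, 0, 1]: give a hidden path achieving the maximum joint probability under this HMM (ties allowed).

path = [0, 0, 0, 0, 0, 0, 0]

t=0: δ = [1.111e-01, 2.083e-02, 2.083e-02, 5.556e-02]  (obs o_0=4)
t=1: δ = [7.716e-03, 4.630e-03, 3.086e-03, 4.630e-03]  ψ = [0, 0, 0, 0]  (obs o_1=0)
t=2: δ = [5.358e-04, 2.143e-04, 4.287e-04, 1.608e-04]  ψ = [0, 0, 0, 0]  (obs o_2=3)
t=3: δ = [7.442e-05, 7.442e-06, 8.931e-06, 4.763e-05]  ψ = [0, 0, 2, 2]  (obs o_3=4)
t=4: δ = [1.034e-05, 1.034e-06, 1.034e-06, 6.615e-06]  ψ = [0, 0, 0, 3]  (obs o_4=4)
t=5: δ = [7.178e-07, 4.307e-07, 2.871e-07, 4.594e-07]  ψ = [0, 0, 0, 3]  (obs o_5=0)
t=6: δ = [7.477e-08, 2.991e-08, 1.994e-08, 4.785e-08]  ψ = [0, 0, 0, 3]  (obs o_6=1)
backtrack: best end state = 0; path = [0, 0, 0, 0, 0, 0, 0]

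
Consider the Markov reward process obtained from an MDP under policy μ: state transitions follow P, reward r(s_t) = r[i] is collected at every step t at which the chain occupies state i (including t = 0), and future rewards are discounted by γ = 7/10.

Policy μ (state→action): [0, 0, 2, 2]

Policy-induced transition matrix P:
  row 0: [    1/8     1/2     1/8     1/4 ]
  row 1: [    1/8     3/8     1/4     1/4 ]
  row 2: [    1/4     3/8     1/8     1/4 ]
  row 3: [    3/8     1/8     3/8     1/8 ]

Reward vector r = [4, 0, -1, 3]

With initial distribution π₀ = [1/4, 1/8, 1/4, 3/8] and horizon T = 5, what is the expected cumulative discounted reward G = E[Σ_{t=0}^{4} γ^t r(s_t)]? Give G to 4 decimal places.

G = 4.2076

t=0: π = [0.2500, 0.1250, 0.2500, 0.3750], E[r] = 1.8750, γ^t·E[r] = 1.875000, running G = 1.875000
t=1: π = [0.2500, 0.3125, 0.2344, 0.2031], E[r] = 1.3750, γ^t·E[r] = 0.962500, running G = 2.837500
t=2: π = [0.2051, 0.3555, 0.2148, 0.2246], E[r] = 1.2793, γ^t·E[r] = 0.626855, running G = 3.464355
t=3: π = [0.2080, 0.3445, 0.2256, 0.2219], E[r] = 1.2722, γ^t·E[r] = 0.436370, running G = 3.900726
t=4: π = [0.2087, 0.3455, 0.2235, 0.2223], E[r] = 1.2780, γ^t·E[r] = 0.306837, running G = 4.207563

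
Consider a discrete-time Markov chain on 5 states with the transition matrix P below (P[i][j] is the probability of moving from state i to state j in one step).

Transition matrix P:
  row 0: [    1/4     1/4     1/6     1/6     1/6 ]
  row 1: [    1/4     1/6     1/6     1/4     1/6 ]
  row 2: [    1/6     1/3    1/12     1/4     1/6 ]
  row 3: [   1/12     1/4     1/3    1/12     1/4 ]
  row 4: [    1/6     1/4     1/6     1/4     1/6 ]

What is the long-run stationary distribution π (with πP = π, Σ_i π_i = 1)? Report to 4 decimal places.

Balance equations π_j = Σ_i π_i·P[i][j]:
  π_0 = 1/4·π_0 + 1/4·π_1 + 1/6·π_2 + 1/12·π_3 + 1/6·π_4
  π_1 = 1/4·π_0 + 1/6·π_1 + 1/3·π_2 + 1/4·π_3 + 1/4·π_4
  π_2 = 1/6·π_0 + 1/6·π_1 + 1/12·π_2 + 1/3·π_3 + 1/6·π_4
  π_3 = 1/6·π_0 + 1/4·π_1 + 1/4·π_2 + 1/12·π_3 + 1/4·π_4
  normalize: π_0 + π_1 + π_2 + π_3 + π_4 = 1
Solving the linear system gives exactly π = [4805/25859, 6335/25859, 4778/25859, 5198/25859, 4743/25859].

π = [0.1858, 0.2450, 0.1848, 0.2010, 0.1834]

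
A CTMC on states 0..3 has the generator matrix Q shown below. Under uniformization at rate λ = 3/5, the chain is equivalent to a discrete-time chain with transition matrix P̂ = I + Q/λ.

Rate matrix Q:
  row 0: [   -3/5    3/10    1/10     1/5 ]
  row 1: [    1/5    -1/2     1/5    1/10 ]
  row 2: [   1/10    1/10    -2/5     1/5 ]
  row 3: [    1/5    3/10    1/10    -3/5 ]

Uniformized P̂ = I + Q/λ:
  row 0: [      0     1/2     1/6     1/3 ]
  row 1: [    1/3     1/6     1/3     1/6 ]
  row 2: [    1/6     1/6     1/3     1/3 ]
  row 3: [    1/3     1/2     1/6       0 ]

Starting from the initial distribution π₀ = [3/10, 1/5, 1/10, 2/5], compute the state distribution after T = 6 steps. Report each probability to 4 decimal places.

π = [0.2174, 0.3095, 0.2619, 0.2111]

t=0: π = [0.3000, 0.2000, 0.1000, 0.4000]
t=1: π = [0.2167, 0.4000, 0.2167, 0.1667]
t=2: π = [0.2250, 0.2944, 0.2694, 0.2111]
t=3: π = [0.2134, 0.3120, 0.2606, 0.2139]
t=4: π = [0.2188, 0.3091, 0.2621, 0.2100]
t=5: π = [0.2167, 0.3096, 0.2619, 0.2118]
t=6: π = [0.2174, 0.3095, 0.2619, 0.2111]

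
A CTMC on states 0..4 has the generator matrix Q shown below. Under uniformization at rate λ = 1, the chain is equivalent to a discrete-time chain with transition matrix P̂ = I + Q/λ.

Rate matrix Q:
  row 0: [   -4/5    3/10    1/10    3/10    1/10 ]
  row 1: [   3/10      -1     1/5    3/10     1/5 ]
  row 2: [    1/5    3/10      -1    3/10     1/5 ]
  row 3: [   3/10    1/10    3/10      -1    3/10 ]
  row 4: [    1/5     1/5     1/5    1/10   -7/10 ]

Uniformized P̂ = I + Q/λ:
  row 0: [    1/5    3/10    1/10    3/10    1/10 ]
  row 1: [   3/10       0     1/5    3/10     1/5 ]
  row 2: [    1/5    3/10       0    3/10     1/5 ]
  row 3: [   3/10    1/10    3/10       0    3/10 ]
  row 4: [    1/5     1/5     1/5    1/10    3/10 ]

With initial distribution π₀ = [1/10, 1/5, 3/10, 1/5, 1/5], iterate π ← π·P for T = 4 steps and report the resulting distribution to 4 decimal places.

t=0: π = [0.1000, 0.2000, 0.3000, 0.2000, 0.2000]
t=1: π = [0.2400, 0.1800, 0.1500, 0.2000, 0.2300]
t=2: π = [0.2380, 0.1830, 0.1660, 0.1940, 0.2190]
t=3: π = [0.2377, 0.1844, 0.1624, 0.1980, 0.2175]
t=4: π = [0.2382, 0.1833, 0.1636, 0.1971, 0.2178]

π = [0.2382, 0.1833, 0.1636, 0.1971, 0.2178]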